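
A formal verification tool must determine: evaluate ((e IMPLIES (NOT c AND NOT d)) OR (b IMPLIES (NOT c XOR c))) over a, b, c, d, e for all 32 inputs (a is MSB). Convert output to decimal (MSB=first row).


Formula: ((e IMPLIES (NOT c AND NOT d)) OR (b IMPLIES (NOT c XOR c))) over a, b, c, d, e (32 rows)
Evaluate each row (bits = a,b,c,d,e, MSB first):
  row 0 [00000]: ((0 IMPLIES (NOT 0 AND NOT 0)) OR (0 IMPLIES (NOT 0 XOR 0))) -> 1
  row 1 [00001]: ((1 IMPLIES (NOT 0 AND NOT 0)) OR (0 IMPLIES (NOT 0 XOR 0))) -> 1
  row 2 [00010]: ((0 IMPLIES (NOT 0 AND NOT 1)) OR (0 IMPLIES (NOT 0 XOR 0))) -> 1
  row 3 [00011]: ((1 IMPLIES (NOT 0 AND NOT 1)) OR (0 IMPLIES (NOT 0 XOR 0))) -> 1
  row 4 [00100]: ((0 IMPLIES (NOT 1 AND NOT 0)) OR (0 IMPLIES (NOT 1 XOR 1))) -> 1
  row 5 [00101]: ((1 IMPLIES (NOT 1 AND NOT 0)) OR (0 IMPLIES (NOT 1 XOR 1))) -> 1
  row 6 [00110]: ((0 IMPLIES (NOT 1 AND NOT 1)) OR (0 IMPLIES (NOT 1 XOR 1))) -> 1
  row 7 [00111]: ((1 IMPLIES (NOT 1 AND NOT 1)) OR (0 IMPLIES (NOT 1 XOR 1))) -> 1
  row 8 [01000]: ((0 IMPLIES (NOT 0 AND NOT 0)) OR (1 IMPLIES (NOT 0 XOR 0))) -> 1
  row 9 [01001]: ((1 IMPLIES (NOT 0 AND NOT 0)) OR (1 IMPLIES (NOT 0 XOR 0))) -> 1
  row 10 [01010]: ((0 IMPLIES (NOT 0 AND NOT 1)) OR (1 IMPLIES (NOT 0 XOR 0))) -> 1
  row 11 [01011]: ((1 IMPLIES (NOT 0 AND NOT 1)) OR (1 IMPLIES (NOT 0 XOR 0))) -> 1
  row 12 [01100]: ((0 IMPLIES (NOT 1 AND NOT 0)) OR (1 IMPLIES (NOT 1 XOR 1))) -> 1
  row 13 [01101]: ((1 IMPLIES (NOT 1 AND NOT 0)) OR (1 IMPLIES (NOT 1 XOR 1))) -> 1
  row 14 [01110]: ((0 IMPLIES (NOT 1 AND NOT 1)) OR (1 IMPLIES (NOT 1 XOR 1))) -> 1
  row 15 [01111]: ((1 IMPLIES (NOT 1 AND NOT 1)) OR (1 IMPLIES (NOT 1 XOR 1))) -> 1
  row 16 [10000]: ((0 IMPLIES (NOT 0 AND NOT 0)) OR (0 IMPLIES (NOT 0 XOR 0))) -> 1
  row 17 [10001]: ((1 IMPLIES (NOT 0 AND NOT 0)) OR (0 IMPLIES (NOT 0 XOR 0))) -> 1
  row 18 [10010]: ((0 IMPLIES (NOT 0 AND NOT 1)) OR (0 IMPLIES (NOT 0 XOR 0))) -> 1
  row 19 [10011]: ((1 IMPLIES (NOT 0 AND NOT 1)) OR (0 IMPLIES (NOT 0 XOR 0))) -> 1
  row 20 [10100]: ((0 IMPLIES (NOT 1 AND NOT 0)) OR (0 IMPLIES (NOT 1 XOR 1))) -> 1
  row 21 [10101]: ((1 IMPLIES (NOT 1 AND NOT 0)) OR (0 IMPLIES (NOT 1 XOR 1))) -> 1
  row 22 [10110]: ((0 IMPLIES (NOT 1 AND NOT 1)) OR (0 IMPLIES (NOT 1 XOR 1))) -> 1
  row 23 [10111]: ((1 IMPLIES (NOT 1 AND NOT 1)) OR (0 IMPLIES (NOT 1 XOR 1))) -> 1
  row 24 [11000]: ((0 IMPLIES (NOT 0 AND NOT 0)) OR (1 IMPLIES (NOT 0 XOR 0))) -> 1
  row 25 [11001]: ((1 IMPLIES (NOT 0 AND NOT 0)) OR (1 IMPLIES (NOT 0 XOR 0))) -> 1
  row 26 [11010]: ((0 IMPLIES (NOT 0 AND NOT 1)) OR (1 IMPLIES (NOT 0 XOR 0))) -> 1
  row 27 [11011]: ((1 IMPLIES (NOT 0 AND NOT 1)) OR (1 IMPLIES (NOT 0 XOR 0))) -> 1
  row 28 [11100]: ((0 IMPLIES (NOT 1 AND NOT 0)) OR (1 IMPLIES (NOT 1 XOR 1))) -> 1
  row 29 [11101]: ((1 IMPLIES (NOT 1 AND NOT 0)) OR (1 IMPLIES (NOT 1 XOR 1))) -> 1
  row 30 [11110]: ((0 IMPLIES (NOT 1 AND NOT 1)) OR (1 IMPLIES (NOT 1 XOR 1))) -> 1
  row 31 [11111]: ((1 IMPLIES (NOT 1 AND NOT 1)) OR (1 IMPLIES (NOT 1 XOR 1))) -> 1
Full result column, 4 rows per line (a,b,c fixed per line; d,e runs 00..11 left to right):
  rows 0-3 [a,b,c=000]: 1111  = hex F
  rows 4-7 [a,b,c=001]: 1111  = hex F
  rows 8-11 [a,b,c=010]: 1111  = hex F
  rows 12-15 [a,b,c=011]: 1111  = hex F
  rows 16-19 [a,b,c=100]: 1111  = hex F
  rows 20-23 [a,b,c=101]: 1111  = hex F
  rows 24-27 [a,b,c=110]: 1111  = hex F
  rows 28-31 [a,b,c=111]: 1111  = hex F
Output column (row 0 .. row 31) = 11111111111111111111111111111111
Output column grouped in 4s = 1111 1111 1111 1111 1111 1111 1111 1111 = 0xFFFFFFFF
Convert to decimal digit by digit (value = value*16 + digit):
  F -> 15
  15*16 + 15 (F) = 255
  255*16 + 15 (F) = 4095
  4095*16 + 15 (F) = 65535
  65535*16 + 15 (F) = 1048575
  1048575*16 + 15 (F) = 16777215
  16777215*16 + 15 (F) = 268435455
  268435455*16 + 15 (F) = 4294967295
Decimal = 4294967295

4294967295


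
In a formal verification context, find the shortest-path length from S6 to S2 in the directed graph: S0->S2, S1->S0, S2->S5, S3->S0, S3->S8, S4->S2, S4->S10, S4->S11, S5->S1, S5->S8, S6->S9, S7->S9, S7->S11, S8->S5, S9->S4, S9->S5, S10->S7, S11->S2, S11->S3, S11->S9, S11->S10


BFS layer-by-layer from S6:
  dist 0: {S6}
  dist 1: {S9}
  dist 2: {S4, S5}
  dist 3: {S1, S2, S8, S10, S11}
  -> S2 reached at distance 3
Shortest path length = 3

3


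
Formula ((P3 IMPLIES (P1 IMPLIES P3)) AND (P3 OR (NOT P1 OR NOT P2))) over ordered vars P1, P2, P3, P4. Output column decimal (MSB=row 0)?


Formula: ((P3 IMPLIES (P1 IMPLIES P3)) AND (P3 OR (NOT P1 OR NOT P2))) over P1, P2, P3, P4 (16 rows)
Evaluate each row (bits = P1,P2,P3,P4, MSB first):
  row 0 [0000]: ((0 IMPLIES (0 IMPLIES 0)) AND (0 OR (NOT 0 OR NOT 0))) -> 1
  row 1 [0001]: ((0 IMPLIES (0 IMPLIES 0)) AND (0 OR (NOT 0 OR NOT 0))) -> 1
  row 2 [0010]: ((1 IMPLIES (0 IMPLIES 1)) AND (1 OR (NOT 0 OR NOT 0))) -> 1
  row 3 [0011]: ((1 IMPLIES (0 IMPLIES 1)) AND (1 OR (NOT 0 OR NOT 0))) -> 1
  row 4 [0100]: ((0 IMPLIES (0 IMPLIES 0)) AND (0 OR (NOT 0 OR NOT 1))) -> 1
  row 5 [0101]: ((0 IMPLIES (0 IMPLIES 0)) AND (0 OR (NOT 0 OR NOT 1))) -> 1
  row 6 [0110]: ((1 IMPLIES (0 IMPLIES 1)) AND (1 OR (NOT 0 OR NOT 1))) -> 1
  row 7 [0111]: ((1 IMPLIES (0 IMPLIES 1)) AND (1 OR (NOT 0 OR NOT 1))) -> 1
  row 8 [1000]: ((0 IMPLIES (1 IMPLIES 0)) AND (0 OR (NOT 1 OR NOT 0))) -> 1
  row 9 [1001]: ((0 IMPLIES (1 IMPLIES 0)) AND (0 OR (NOT 1 OR NOT 0))) -> 1
  row 10 [1010]: ((1 IMPLIES (1 IMPLIES 1)) AND (1 OR (NOT 1 OR NOT 0))) -> 1
  row 11 [1011]: ((1 IMPLIES (1 IMPLIES 1)) AND (1 OR (NOT 1 OR NOT 0))) -> 1
  row 12 [1100]: ((0 IMPLIES (1 IMPLIES 0)) AND (0 OR (NOT 1 OR NOT 1))) -> 0
  row 13 [1101]: ((0 IMPLIES (1 IMPLIES 0)) AND (0 OR (NOT 1 OR NOT 1))) -> 0
  row 14 [1110]: ((1 IMPLIES (1 IMPLIES 1)) AND (1 OR (NOT 1 OR NOT 1))) -> 1
  row 15 [1111]: ((1 IMPLIES (1 IMPLIES 1)) AND (1 OR (NOT 1 OR NOT 1))) -> 1
Full result column, 4 rows per line (P1,P2 fixed per line; P3,P4 runs 00..11 left to right):
  rows 0-3 [P1,P2=00]: 1111  = hex F
  rows 4-7 [P1,P2=01]: 1111  = hex F
  rows 8-11 [P1,P2=10]: 1111  = hex F
  rows 12-15 [P1,P2=11]: 0011  = hex 3
Output column (row 0 .. row 15) = 1111111111110011
Output column grouped in 4s = 1111 1111 1111 0011 = 0xFFF3
Convert to decimal digit by digit (value = value*16 + digit):
  F -> 15
  15*16 + 15 (F) = 255
  255*16 + 15 (F) = 4095
  4095*16 + 3 = 65523
Decimal = 65523

65523


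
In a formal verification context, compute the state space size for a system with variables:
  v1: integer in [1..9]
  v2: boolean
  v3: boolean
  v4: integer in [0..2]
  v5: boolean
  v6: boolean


State space = product of domain sizes of all variables.
Domain sizes:
  v1 (integer in [1..9]): 9
  v2 (boolean): 2
  v3 (boolean): 2
  v4 (integer in [0..2]): 3
  v5 (boolean): 2
  v6 (boolean): 2
Product = 9 * 2 * 2 * 3 * 2 * 2 = 432

432


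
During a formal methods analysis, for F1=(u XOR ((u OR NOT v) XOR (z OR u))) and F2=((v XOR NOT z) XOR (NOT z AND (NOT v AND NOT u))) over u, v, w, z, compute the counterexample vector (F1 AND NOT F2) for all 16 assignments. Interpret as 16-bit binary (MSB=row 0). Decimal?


F1 = (u XOR ((u OR NOT v) XOR (z OR u)))
F2 = ((v XOR NOT z) XOR (NOT z AND (NOT v AND NOT u)))
Counterexample to F1=>F2 is where F1=1 and F2=0.
Evaluate each row (bits = u,v,w,z, MSB first):
  row 0 [0000]: F1=1 F2=0 -> F1&~F2 -> 1
  row 1 [0001]: F1=0 F2=0 -> F1&~F2 -> 0
  row 2 [0010]: F1=1 F2=0 -> F1&~F2 -> 1
  row 3 [0011]: F1=0 F2=0 -> F1&~F2 -> 0
  row 4 [0100]: F1=0 F2=0 -> F1&~F2 -> 0
  row 5 [0101]: F1=1 F2=1 -> F1&~F2 -> 0
  row 6 [0110]: F1=0 F2=0 -> F1&~F2 -> 0
  row 7 [0111]: F1=1 F2=1 -> F1&~F2 -> 0
  row 8 [1000]: F1=1 F2=1 -> F1&~F2 -> 0
  row 9 [1001]: F1=1 F2=0 -> F1&~F2 -> 1
  row 10 [1010]: F1=1 F2=1 -> F1&~F2 -> 0
  row 11 [1011]: F1=1 F2=0 -> F1&~F2 -> 1
  row 12 [1100]: F1=1 F2=0 -> F1&~F2 -> 1
  row 13 [1101]: F1=1 F2=1 -> F1&~F2 -> 0
  row 14 [1110]: F1=1 F2=0 -> F1&~F2 -> 1
  row 15 [1111]: F1=1 F2=1 -> F1&~F2 -> 0
Full result column, 4 rows per line (u,v fixed per line; w,z runs 00..11 left to right):
  rows 0-3 [u,v=00]: 1010  = hex A
  rows 4-7 [u,v=01]: 0000  = hex 0
  rows 8-11 [u,v=10]: 0101  = hex 5
  rows 12-15 [u,v=11]: 1010  = hex A
Counterexample vector (row 0 .. row 15) = 1010000001011010
Output column grouped in 4s = 1010 0000 0101 1010 = 0xA05A
Convert to decimal digit by digit (value = value*16 + digit):
  A -> 10
  10*16 + 0 = 160
  160*16 + 5 = 2565
  2565*16 + 10 (A) = 41050
Decimal = 41050

41050


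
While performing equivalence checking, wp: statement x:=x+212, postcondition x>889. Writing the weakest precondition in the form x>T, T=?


Formula: wp(x:=E, P) = P[E/x] (substitute E for x in postcondition)
Step 1: Postcondition: x>889
Step 2: Substitute x+212 for x: x+212>889
Step 3: Solve for x: x > 889-212 = 677

677


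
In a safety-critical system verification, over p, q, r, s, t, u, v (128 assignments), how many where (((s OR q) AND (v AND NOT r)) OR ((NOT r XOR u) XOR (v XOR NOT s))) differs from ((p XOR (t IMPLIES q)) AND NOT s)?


F1 = (((s OR q) AND (v AND NOT r)) OR ((NOT r XOR u) XOR (v XOR NOT s)))
F2 = ((p XOR (t IMPLIES q)) AND NOT s)
Evaluate both on each of 128 rows (bits = p,q,r,s,t,u,v):
  row 0 [0000000]: F1=0 F2=1 (differ) -> 1
  row 1 [0000001]: F1=1 F2=1 -> 0
  row 2 [0000010]: F1=1 F2=1 -> 0
  row 3 [0000011]: F1=0 F2=1 (differ) -> 1
  row 4 [0000100]: F1=0 F2=0 -> 0
  (every remaining row is evaluated the same way; all 128 results are listed next)
Full result column, 8 rows per line (p,q,r,s fixed per line; t,u,v runs 000..111 left to right):
  rows 0-7 [p,q,r,s=0000]: 10010110  (ones: 4)
  rows 8-15 [p,q,r,s=0001]: 11011101  (ones: 6)
  rows 16-23 [p,q,r,s=0010]: 01101001  (ones: 4)
  rows 24-31 [p,q,r,s=0011]: 01100110  (ones: 4)
  rows 32-39 [p,q,r,s=0100]: 10001000  (ones: 2)
  rows 40-47 [p,q,r,s=0101]: 11011101  (ones: 6)
  rows 48-55 [p,q,r,s=0110]: 01100110  (ones: 4)
  rows 56-63 [p,q,r,s=0111]: 01100110  (ones: 4)
  rows 64-71 [p,q,r,s=1000]: 01101001  (ones: 4)
  rows 72-79 [p,q,r,s=1001]: 11011101  (ones: 6)
  rows 80-87 [p,q,r,s=1010]: 10010110  (ones: 4)
  rows 88-95 [p,q,r,s=1011]: 01100110  (ones: 4)
  rows 96-103 [p,q,r,s=1100]: 01110111  (ones: 6)
  rows 104-111 [p,q,r,s=1101]: 11011101  (ones: 6)
  rows 112-119 [p,q,r,s=1110]: 10011001  (ones: 4)
  rows 120-127 [p,q,r,s=1111]: 01100110  (ones: 4)
Disagreements = 4+6+4+4+2+6+4+4+4+6+4+4+6+6+4+4 = 72

72


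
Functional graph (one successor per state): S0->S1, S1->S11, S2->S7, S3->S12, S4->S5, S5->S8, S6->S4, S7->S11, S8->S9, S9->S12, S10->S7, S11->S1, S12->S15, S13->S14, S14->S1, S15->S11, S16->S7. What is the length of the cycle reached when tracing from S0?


Trace from S0 until a state repeats:
  S0 -> S1 -> S11 -> S1
S1 first seen at step 1, revisited at step 3.
Cycle length = 3 - 1 = 2

2


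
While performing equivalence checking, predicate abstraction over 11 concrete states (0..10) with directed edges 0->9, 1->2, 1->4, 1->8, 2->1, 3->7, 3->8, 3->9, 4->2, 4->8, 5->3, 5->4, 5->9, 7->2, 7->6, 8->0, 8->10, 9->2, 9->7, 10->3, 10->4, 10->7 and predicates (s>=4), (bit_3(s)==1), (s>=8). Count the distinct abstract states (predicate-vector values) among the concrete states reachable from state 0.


BFS from 0:
Concrete reachable: {0, 1, 2, 3, 4, 6, 7, 8, 9, 10}
Abstract via predicates (s>=4), (bit_3(s)==1), (s>=8):
  (0,0,0) <- {0, 1, 2, 3}
  (1,0,0) <- {4, 6, 7}
  (1,1,1) <- {8, 9, 10}
Distinct abstract states = 3

3


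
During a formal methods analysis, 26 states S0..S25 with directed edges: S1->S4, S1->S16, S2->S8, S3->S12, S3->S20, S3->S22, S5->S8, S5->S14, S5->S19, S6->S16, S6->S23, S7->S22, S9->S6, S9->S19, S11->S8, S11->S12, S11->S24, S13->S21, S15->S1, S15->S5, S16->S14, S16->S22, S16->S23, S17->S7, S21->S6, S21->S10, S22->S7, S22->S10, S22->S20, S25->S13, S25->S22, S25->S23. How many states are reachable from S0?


BFS from S0:
  layer 0: {S0}
Reachable set: {S0}
Count = 1

1


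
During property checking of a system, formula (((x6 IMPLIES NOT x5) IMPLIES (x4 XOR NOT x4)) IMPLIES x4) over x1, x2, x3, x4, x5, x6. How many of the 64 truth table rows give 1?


Formula: (((x6 IMPLIES NOT x5) IMPLIES (x4 XOR NOT x4)) IMPLIES x4) over 6 vars (64 rows)
Evaluate each row (x1, x2, x3, x4, x5, x6 as bits, MSB first):
  row 0 [000000]: (((0 IMPLIES NOT 0) IMPLIES (0 XOR NOT 0)) IMPLIES 0) -> 0
  row 1 [000001]: (((1 IMPLIES NOT 0) IMPLIES (0 XOR NOT 0)) IMPLIES 0) -> 0
  row 2 [000010]: (((0 IMPLIES NOT 1) IMPLIES (0 XOR NOT 0)) IMPLIES 0) -> 0
  row 3 [000011]: (((1 IMPLIES NOT 1) IMPLIES (0 XOR NOT 0)) IMPLIES 0) -> 0
  row 4 [000100]: (((0 IMPLIES NOT 0) IMPLIES (1 XOR NOT 1)) IMPLIES 1) -> 1
  (every remaining row is evaluated the same way; all 64 results are listed next)
Full result column, 8 rows per line (x1,x2,x3 fixed per line; x4,x5,x6 runs 000..111 left to right):
  rows 0-7 [x1,x2,x3=000]: 00001111  (ones: 4)
  rows 8-15 [x1,x2,x3=001]: 00001111  (ones: 4)
  rows 16-23 [x1,x2,x3=010]: 00001111  (ones: 4)
  rows 24-31 [x1,x2,x3=011]: 00001111  (ones: 4)
  rows 32-39 [x1,x2,x3=100]: 00001111  (ones: 4)
  rows 40-47 [x1,x2,x3=101]: 00001111  (ones: 4)
  rows 48-55 [x1,x2,x3=110]: 00001111  (ones: 4)
  rows 56-63 [x1,x2,x3=111]: 00001111  (ones: 4)
Count of 1-rows = 4+4+4+4+4+4+4+4 = 32

32


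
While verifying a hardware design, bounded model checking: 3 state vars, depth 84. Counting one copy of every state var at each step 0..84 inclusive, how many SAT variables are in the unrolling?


BMC unrolls to depth k, creating one copy of each state var for steps 0..k.
Step count = 84 + 1 = 85 (steps 0 through 84)
Vars per step = 3
Total = 3 * 85 = 255

255


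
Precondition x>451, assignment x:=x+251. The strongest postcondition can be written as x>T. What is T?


Formula: sp(P, x:=E) = exists old_x. (x = E[old_x/x]) AND P[old_x/x] (old_x is the value of x before the assignment; eliminate old_x by solving x = E[old_x/x] for old_x)
Step 1: Precondition P: x>451, i.e. old_x > 451
Step 2: Assignment gives x = old_x + 251, so old_x = x - 251
Step 3: Substitute into P: x - 251 > 451
Step 4: Simplify: x > 451+251 = 702

702


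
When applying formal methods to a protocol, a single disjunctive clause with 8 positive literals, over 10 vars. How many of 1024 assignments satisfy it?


Step 1: Total=2^10=1024
Step 2: Unsat when all 8 false: 2^2=4
Step 3: Sat=1024-4=1020

1020


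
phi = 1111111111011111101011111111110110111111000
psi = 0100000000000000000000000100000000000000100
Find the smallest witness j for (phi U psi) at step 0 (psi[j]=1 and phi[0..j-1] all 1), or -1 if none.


(phi U psi) at 0: need smallest j with psi[j]=1 and phi[i]=1 for all i in [0,j).
Scan from step 0:
  step 0: phi=1, psi=0 -> continue
  step 1: psi=1 and phi held for [0,1) -> witness found
Witness step = 1

1


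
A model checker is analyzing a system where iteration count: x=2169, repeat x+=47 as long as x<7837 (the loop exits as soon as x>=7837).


Step 1: x goes from 2169 toward 7837 by 47; the body runs while x<7837, so iterations = ceil((bound-start)/step)
Step 2: Distance=5668
Step 3: ceil(5668/47)=121

121


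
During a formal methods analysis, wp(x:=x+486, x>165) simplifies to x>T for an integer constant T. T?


Formula: wp(x:=E, P) = P[E/x] (substitute E for x in postcondition)
Step 1: Postcondition: x>165
Step 2: Substitute x+486 for x: x+486>165
Step 3: Solve for x: x > 165-486 = -321

-321


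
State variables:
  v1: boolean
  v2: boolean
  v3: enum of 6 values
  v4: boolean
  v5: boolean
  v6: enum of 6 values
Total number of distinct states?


State space = product of domain sizes of all variables.
Domain sizes:
  v1 (boolean): 2
  v2 (boolean): 2
  v3 (enum of 6 values): 6
  v4 (boolean): 2
  v5 (boolean): 2
  v6 (enum of 6 values): 6
Product = 2 * 2 * 6 * 2 * 2 * 6 = 576

576


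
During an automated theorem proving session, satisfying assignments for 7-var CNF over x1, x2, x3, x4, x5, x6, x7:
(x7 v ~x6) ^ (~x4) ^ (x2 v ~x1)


CNF with 3 clauses over 7 vars (128 assignments).
An assignment satisfies CNF iff every clause has >=1 true literal.
Check each row (bits = x1,x2,x3,x4,x5,x6,x7; clause T/F shown):
  row 0 [0000000]: clauses=TTT -> 1
  row 1 [0000001]: clauses=TTT -> 1
  row 2 [0000010]: clauses=FTT -> 0
  row 3 [0000011]: clauses=TTT -> 1
  row 4 [0000100]: clauses=TTT -> 1
  (every remaining row is evaluated the same way; all 128 results are listed next)
Full result column, 8 rows per line (x1,x2,x3,x4 fixed per line; x5,x6,x7 runs 000..111 left to right):
  rows 0-7 [x1,x2,x3,x4=0000]: 11011101  (ones: 6)
  rows 8-15 [x1,x2,x3,x4=0001]: 00000000  (ones: 0)
  rows 16-23 [x1,x2,x3,x4=0010]: 11011101  (ones: 6)
  rows 24-31 [x1,x2,x3,x4=0011]: 00000000  (ones: 0)
  rows 32-39 [x1,x2,x3,x4=0100]: 11011101  (ones: 6)
  rows 40-47 [x1,x2,x3,x4=0101]: 00000000  (ones: 0)
  rows 48-55 [x1,x2,x3,x4=0110]: 11011101  (ones: 6)
  rows 56-63 [x1,x2,x3,x4=0111]: 00000000  (ones: 0)
  rows 64-71 [x1,x2,x3,x4=1000]: 00000000  (ones: 0)
  rows 72-79 [x1,x2,x3,x4=1001]: 00000000  (ones: 0)
  rows 80-87 [x1,x2,x3,x4=1010]: 00000000  (ones: 0)
  rows 88-95 [x1,x2,x3,x4=1011]: 00000000  (ones: 0)
  rows 96-103 [x1,x2,x3,x4=1100]: 11011101  (ones: 6)
  rows 104-111 [x1,x2,x3,x4=1101]: 00000000  (ones: 0)
  rows 112-119 [x1,x2,x3,x4=1110]: 11011101  (ones: 6)
  rows 120-127 [x1,x2,x3,x4=1111]: 00000000  (ones: 0)
Satisfying assignments = 6+0+6+0+6+0+6+0+0+0+0+0+6+0+6+0 = 36

36


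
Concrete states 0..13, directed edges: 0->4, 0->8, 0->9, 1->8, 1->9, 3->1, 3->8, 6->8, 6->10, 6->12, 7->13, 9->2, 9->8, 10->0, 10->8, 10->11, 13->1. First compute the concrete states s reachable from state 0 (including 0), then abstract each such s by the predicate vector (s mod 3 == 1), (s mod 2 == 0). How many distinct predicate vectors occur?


BFS from 0:
Concrete reachable: {0, 2, 4, 8, 9}
Abstract via predicates (s mod 3 == 1), (s mod 2 == 0):
  (0,0) <- {9}
  (0,1) <- {0, 2, 8}
  (1,1) <- {4}
Distinct abstract states = 3

3


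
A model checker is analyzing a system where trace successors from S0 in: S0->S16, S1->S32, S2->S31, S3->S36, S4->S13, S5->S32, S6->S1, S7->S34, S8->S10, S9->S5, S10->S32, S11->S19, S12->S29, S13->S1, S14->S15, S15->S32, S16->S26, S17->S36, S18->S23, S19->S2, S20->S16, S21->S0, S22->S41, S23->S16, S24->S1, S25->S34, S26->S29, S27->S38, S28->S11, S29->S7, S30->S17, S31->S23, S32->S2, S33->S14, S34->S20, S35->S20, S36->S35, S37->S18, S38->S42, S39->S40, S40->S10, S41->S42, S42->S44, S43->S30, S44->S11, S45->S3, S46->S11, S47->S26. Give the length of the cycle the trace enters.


Trace from S0 until a state repeats:
  S0 -> S16 -> S26 -> S29 -> S7 -> S34 -> S20 -> S16
S16 first seen at step 1, revisited at step 7.
Cycle length = 7 - 1 = 6

6


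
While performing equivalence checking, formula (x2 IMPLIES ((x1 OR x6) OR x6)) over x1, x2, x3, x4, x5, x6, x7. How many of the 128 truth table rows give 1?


Formula: (x2 IMPLIES ((x1 OR x6) OR x6)) over 7 vars (128 rows)
Evaluate each row (x1, x2, x3, x4, x5, x6, x7 as bits, MSB first):
  row 0 [0000000]: (0 IMPLIES ((0 OR 0) OR 0)) -> 1
  row 1 [0000001]: (0 IMPLIES ((0 OR 0) OR 0)) -> 1
  row 2 [0000010]: (0 IMPLIES ((0 OR 1) OR 1)) -> 1
  row 3 [0000011]: (0 IMPLIES ((0 OR 1) OR 1)) -> 1
  row 4 [0000100]: (0 IMPLIES ((0 OR 0) OR 0)) -> 1
  (every remaining row is evaluated the same way; all 128 results are listed next)
Full result column, 8 rows per line (x1,x2,x3,x4 fixed per line; x5,x6,x7 runs 000..111 left to right):
  rows 0-7 [x1,x2,x3,x4=0000]: 11111111  (ones: 8)
  rows 8-15 [x1,x2,x3,x4=0001]: 11111111  (ones: 8)
  rows 16-23 [x1,x2,x3,x4=0010]: 11111111  (ones: 8)
  rows 24-31 [x1,x2,x3,x4=0011]: 11111111  (ones: 8)
  rows 32-39 [x1,x2,x3,x4=0100]: 00110011  (ones: 4)
  rows 40-47 [x1,x2,x3,x4=0101]: 00110011  (ones: 4)
  rows 48-55 [x1,x2,x3,x4=0110]: 00110011  (ones: 4)
  rows 56-63 [x1,x2,x3,x4=0111]: 00110011  (ones: 4)
  rows 64-71 [x1,x2,x3,x4=1000]: 11111111  (ones: 8)
  rows 72-79 [x1,x2,x3,x4=1001]: 11111111  (ones: 8)
  rows 80-87 [x1,x2,x3,x4=1010]: 11111111  (ones: 8)
  rows 88-95 [x1,x2,x3,x4=1011]: 11111111  (ones: 8)
  rows 96-103 [x1,x2,x3,x4=1100]: 11111111  (ones: 8)
  rows 104-111 [x1,x2,x3,x4=1101]: 11111111  (ones: 8)
  rows 112-119 [x1,x2,x3,x4=1110]: 11111111  (ones: 8)
  rows 120-127 [x1,x2,x3,x4=1111]: 11111111  (ones: 8)
Count of 1-rows = 8+8+8+8+4+4+4+4+8+8+8+8+8+8+8+8 = 112

112


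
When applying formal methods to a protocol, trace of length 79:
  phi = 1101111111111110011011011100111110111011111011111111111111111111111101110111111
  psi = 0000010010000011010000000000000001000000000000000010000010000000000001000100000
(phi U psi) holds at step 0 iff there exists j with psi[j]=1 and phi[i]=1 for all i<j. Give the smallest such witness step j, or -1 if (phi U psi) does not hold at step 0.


(phi U psi) at 0: need smallest j with psi[j]=1 and phi[i]=1 for all i in [0,j).
Scan from step 0:
  step 0: phi=1, psi=0 -> continue
  step 1: phi=1, psi=0 -> continue
  step 2: phi=0 -> phi-prefix broken from here
  step 5: psi=1 but phi already failed -> not a witness
  step 8: psi=1 but phi already failed -> not a witness
  step 14: psi=1 but phi already failed -> not a witness
  step 15: psi=1 but phi already failed -> not a witness
  step 17: psi=1 but phi already failed -> not a witness
  step 33: psi=1 but phi already failed -> not a witness
  step 50: psi=1 but phi already failed -> not a witness
  step 56: psi=1 but phi already failed -> not a witness
  step 69: psi=1 but phi already failed -> not a witness
  step 73: psi=1 but phi already failed -> not a witness
  end of trace: no witness -> -1
Witness step = -1

-1


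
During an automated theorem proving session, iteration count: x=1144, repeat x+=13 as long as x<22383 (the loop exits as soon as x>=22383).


Step 1: x goes from 1144 toward 22383 by 13; the body runs while x<22383, so iterations = ceil((bound-start)/step)
Step 2: Distance=21239
Step 3: ceil(21239/13)=1634

1634


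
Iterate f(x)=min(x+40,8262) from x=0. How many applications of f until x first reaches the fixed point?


Step 1: x=0, cap=8262, increment=40
Step 2: x grows by 40 each step until capped at 8262; fixed point is x=8262
Step 3: iterations = ceil(8262/40) = 207

207


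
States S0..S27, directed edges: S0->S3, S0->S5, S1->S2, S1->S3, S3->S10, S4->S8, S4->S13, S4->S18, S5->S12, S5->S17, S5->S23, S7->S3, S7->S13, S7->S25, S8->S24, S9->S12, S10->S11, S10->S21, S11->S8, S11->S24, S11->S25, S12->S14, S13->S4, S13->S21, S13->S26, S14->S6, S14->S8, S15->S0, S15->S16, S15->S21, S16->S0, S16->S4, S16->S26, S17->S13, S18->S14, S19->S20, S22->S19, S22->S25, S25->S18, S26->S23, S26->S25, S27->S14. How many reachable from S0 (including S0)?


BFS from S0:
  layer 0: {S0}
  layer 1: {S3, S5}
  layer 2: {S10, S12, S17, S23}
  layer 3: {S11, S13, S14, S21}
  layer 4: {S4, S6, S8, S24, S25, S26}
  layer 5: {S18}
Reachable set: {S0, S3, S4, S5, S6, S8, S10, S11, S12, S13, S14, S17, S18, S21, S23, S24, S25, S26}
Count = 18

18


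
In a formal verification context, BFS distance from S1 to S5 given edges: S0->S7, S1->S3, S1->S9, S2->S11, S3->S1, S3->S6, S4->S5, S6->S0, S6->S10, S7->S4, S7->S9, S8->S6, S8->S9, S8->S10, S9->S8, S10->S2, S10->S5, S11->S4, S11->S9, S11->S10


BFS layer-by-layer from S1:
  dist 0: {S1}
  dist 1: {S3, S9}
  dist 2: {S6, S8}
  dist 3: {S0, S10}
  dist 4: {S2, S5, S7}
  -> S5 reached at distance 4
Shortest path length = 4

4


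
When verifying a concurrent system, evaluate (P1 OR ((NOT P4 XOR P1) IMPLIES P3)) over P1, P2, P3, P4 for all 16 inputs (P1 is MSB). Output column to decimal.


Formula: (P1 OR ((NOT P4 XOR P1) IMPLIES P3)) over P1, P2, P3, P4 (16 rows)
Evaluate each row (bits = P1,P2,P3,P4, MSB first):
  row 0 [0000]: (0 OR ((NOT 0 XOR 0) IMPLIES 0)) -> 0
  row 1 [0001]: (0 OR ((NOT 1 XOR 0) IMPLIES 0)) -> 1
  row 2 [0010]: (0 OR ((NOT 0 XOR 0) IMPLIES 1)) -> 1
  row 3 [0011]: (0 OR ((NOT 1 XOR 0) IMPLIES 1)) -> 1
  row 4 [0100]: (0 OR ((NOT 0 XOR 0) IMPLIES 0)) -> 0
  row 5 [0101]: (0 OR ((NOT 1 XOR 0) IMPLIES 0)) -> 1
  row 6 [0110]: (0 OR ((NOT 0 XOR 0) IMPLIES 1)) -> 1
  row 7 [0111]: (0 OR ((NOT 1 XOR 0) IMPLIES 1)) -> 1
  row 8 [1000]: (1 OR ((NOT 0 XOR 1) IMPLIES 0)) -> 1
  row 9 [1001]: (1 OR ((NOT 1 XOR 1) IMPLIES 0)) -> 1
  row 10 [1010]: (1 OR ((NOT 0 XOR 1) IMPLIES 1)) -> 1
  row 11 [1011]: (1 OR ((NOT 1 XOR 1) IMPLIES 1)) -> 1
  row 12 [1100]: (1 OR ((NOT 0 XOR 1) IMPLIES 0)) -> 1
  row 13 [1101]: (1 OR ((NOT 1 XOR 1) IMPLIES 0)) -> 1
  row 14 [1110]: (1 OR ((NOT 0 XOR 1) IMPLIES 1)) -> 1
  row 15 [1111]: (1 OR ((NOT 1 XOR 1) IMPLIES 1)) -> 1
Full result column, 4 rows per line (P1,P2 fixed per line; P3,P4 runs 00..11 left to right):
  rows 0-3 [P1,P2=00]: 0111  = hex 7
  rows 4-7 [P1,P2=01]: 0111  = hex 7
  rows 8-11 [P1,P2=10]: 1111  = hex F
  rows 12-15 [P1,P2=11]: 1111  = hex F
Output column (row 0 .. row 15) = 0111011111111111
Output column grouped in 4s = 0111 0111 1111 1111 = 0x77FF
Convert to decimal digit by digit (value = value*16 + digit):
  7 -> 7
  7*16 + 7 = 119
  119*16 + 15 (F) = 1919
  1919*16 + 15 (F) = 30719
Decimal = 30719

30719


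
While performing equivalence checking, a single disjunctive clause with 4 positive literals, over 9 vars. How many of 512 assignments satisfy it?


Step 1: Total=2^9=512
Step 2: Unsat when all 4 false: 2^5=32
Step 3: Sat=512-32=480

480


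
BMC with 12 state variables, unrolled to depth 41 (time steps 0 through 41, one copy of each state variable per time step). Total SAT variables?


BMC unrolls to depth k, creating one copy of each state var for steps 0..k.
Step count = 41 + 1 = 42 (steps 0 through 41)
Vars per step = 12
Total = 12 * 42 = 504

504


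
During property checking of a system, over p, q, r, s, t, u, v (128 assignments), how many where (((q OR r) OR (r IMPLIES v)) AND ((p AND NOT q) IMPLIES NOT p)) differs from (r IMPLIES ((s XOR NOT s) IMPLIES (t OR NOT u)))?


F1 = (((q OR r) OR (r IMPLIES v)) AND ((p AND NOT q) IMPLIES NOT p))
F2 = (r IMPLIES ((s XOR NOT s) IMPLIES (t OR NOT u)))
Evaluate both on each of 128 rows (bits = p,q,r,s,t,u,v):
  row 0 [0000000]: F1=1 F2=1 -> 0
  row 1 [0000001]: F1=1 F2=1 -> 0
  row 2 [0000010]: F1=1 F2=1 -> 0
  row 3 [0000011]: F1=1 F2=1 -> 0
  row 4 [0000100]: F1=1 F2=1 -> 0
  (every remaining row is evaluated the same way; all 128 results are listed next)
Full result column, 8 rows per line (p,q,r,s fixed per line; t,u,v runs 000..111 left to right):
  rows 0-7 [p,q,r,s=0000]: 00000000  (ones: 0)
  rows 8-15 [p,q,r,s=0001]: 00000000  (ones: 0)
  rows 16-23 [p,q,r,s=0010]: 00110000  (ones: 2)
  rows 24-31 [p,q,r,s=0011]: 00110000  (ones: 2)
  rows 32-39 [p,q,r,s=0100]: 00000000  (ones: 0)
  rows 40-47 [p,q,r,s=0101]: 00000000  (ones: 0)
  rows 48-55 [p,q,r,s=0110]: 00110000  (ones: 2)
  rows 56-63 [p,q,r,s=0111]: 00110000  (ones: 2)
  rows 64-71 [p,q,r,s=1000]: 11111111  (ones: 8)
  rows 72-79 [p,q,r,s=1001]: 11111111  (ones: 8)
  rows 80-87 [p,q,r,s=1010]: 11001111  (ones: 6)
  rows 88-95 [p,q,r,s=1011]: 11001111  (ones: 6)
  rows 96-103 [p,q,r,s=1100]: 00000000  (ones: 0)
  rows 104-111 [p,q,r,s=1101]: 00000000  (ones: 0)
  rows 112-119 [p,q,r,s=1110]: 00110000  (ones: 2)
  rows 120-127 [p,q,r,s=1111]: 00110000  (ones: 2)
Disagreements = 0+0+2+2+0+0+2+2+8+8+6+6+0+0+2+2 = 40

40


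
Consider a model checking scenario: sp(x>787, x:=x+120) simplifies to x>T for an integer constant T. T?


Formula: sp(P, x:=E) = exists old_x. (x = E[old_x/x]) AND P[old_x/x] (old_x is the value of x before the assignment; eliminate old_x by solving x = E[old_x/x] for old_x)
Step 1: Precondition P: x>787, i.e. old_x > 787
Step 2: Assignment gives x = old_x + 120, so old_x = x - 120
Step 3: Substitute into P: x - 120 > 787
Step 4: Simplify: x > 787+120 = 907

907


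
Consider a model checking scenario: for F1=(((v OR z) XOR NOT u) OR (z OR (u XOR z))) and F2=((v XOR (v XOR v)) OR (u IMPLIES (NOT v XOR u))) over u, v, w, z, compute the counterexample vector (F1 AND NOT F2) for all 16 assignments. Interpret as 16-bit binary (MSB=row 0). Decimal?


F1 = (((v OR z) XOR NOT u) OR (z OR (u XOR z)))
F2 = ((v XOR (v XOR v)) OR (u IMPLIES (NOT v XOR u)))
Counterexample to F1=>F2 is where F1=1 and F2=0.
Evaluate each row (bits = u,v,w,z, MSB first):
  row 0 [0000]: F1=1 F2=1 -> F1&~F2 -> 0
  row 1 [0001]: F1=1 F2=1 -> F1&~F2 -> 0
  row 2 [0010]: F1=1 F2=1 -> F1&~F2 -> 0
  row 3 [0011]: F1=1 F2=1 -> F1&~F2 -> 0
  row 4 [0100]: F1=0 F2=1 -> F1&~F2 -> 0
  row 5 [0101]: F1=1 F2=1 -> F1&~F2 -> 0
  row 6 [0110]: F1=0 F2=1 -> F1&~F2 -> 0
  row 7 [0111]: F1=1 F2=1 -> F1&~F2 -> 0
  row 8 [1000]: F1=1 F2=0 -> F1&~F2 -> 1
  row 9 [1001]: F1=1 F2=0 -> F1&~F2 -> 1
  row 10 [1010]: F1=1 F2=0 -> F1&~F2 -> 1
  row 11 [1011]: F1=1 F2=0 -> F1&~F2 -> 1
  row 12 [1100]: F1=1 F2=1 -> F1&~F2 -> 0
  row 13 [1101]: F1=1 F2=1 -> F1&~F2 -> 0
  row 14 [1110]: F1=1 F2=1 -> F1&~F2 -> 0
  row 15 [1111]: F1=1 F2=1 -> F1&~F2 -> 0
Full result column, 4 rows per line (u,v fixed per line; w,z runs 00..11 left to right):
  rows 0-3 [u,v=00]: 0000  = hex 0
  rows 4-7 [u,v=01]: 0000  = hex 0
  rows 8-11 [u,v=10]: 1111  = hex F
  rows 12-15 [u,v=11]: 0000  = hex 0
Counterexample vector (row 0 .. row 15) = 0000000011110000
Output column grouped in 4s = 0000 0000 1111 0000 = 0x00F0
Convert to decimal digit by digit (value = value*16 + digit):
  0 -> 0
  0*16 + 0 = 0
  0*16 + 15 (F) = 15
  15*16 + 0 = 240
Decimal = 240

240


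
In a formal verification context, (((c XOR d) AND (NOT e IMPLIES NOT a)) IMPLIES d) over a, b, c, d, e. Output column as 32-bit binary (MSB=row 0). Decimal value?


Formula: (((c XOR d) AND (NOT e IMPLIES NOT a)) IMPLIES d) over a, b, c, d, e (32 rows)
Evaluate each row (bits = a,b,c,d,e, MSB first):
  row 0 [00000]: (((0 XOR 0) AND (NOT 0 IMPLIES NOT 0)) IMPLIES 0) -> 1
  row 1 [00001]: (((0 XOR 0) AND (NOT 1 IMPLIES NOT 0)) IMPLIES 0) -> 1
  row 2 [00010]: (((0 XOR 1) AND (NOT 0 IMPLIES NOT 0)) IMPLIES 1) -> 1
  row 3 [00011]: (((0 XOR 1) AND (NOT 1 IMPLIES NOT 0)) IMPLIES 1) -> 1
  row 4 [00100]: (((1 XOR 0) AND (NOT 0 IMPLIES NOT 0)) IMPLIES 0) -> 0
  row 5 [00101]: (((1 XOR 0) AND (NOT 1 IMPLIES NOT 0)) IMPLIES 0) -> 0
  row 6 [00110]: (((1 XOR 1) AND (NOT 0 IMPLIES NOT 0)) IMPLIES 1) -> 1
  row 7 [00111]: (((1 XOR 1) AND (NOT 1 IMPLIES NOT 0)) IMPLIES 1) -> 1
  row 8 [01000]: (((0 XOR 0) AND (NOT 0 IMPLIES NOT 0)) IMPLIES 0) -> 1
  row 9 [01001]: (((0 XOR 0) AND (NOT 1 IMPLIES NOT 0)) IMPLIES 0) -> 1
  row 10 [01010]: (((0 XOR 1) AND (NOT 0 IMPLIES NOT 0)) IMPLIES 1) -> 1
  row 11 [01011]: (((0 XOR 1) AND (NOT 1 IMPLIES NOT 0)) IMPLIES 1) -> 1
  row 12 [01100]: (((1 XOR 0) AND (NOT 0 IMPLIES NOT 0)) IMPLIES 0) -> 0
  row 13 [01101]: (((1 XOR 0) AND (NOT 1 IMPLIES NOT 0)) IMPLIES 0) -> 0
  row 14 [01110]: (((1 XOR 1) AND (NOT 0 IMPLIES NOT 0)) IMPLIES 1) -> 1
  row 15 [01111]: (((1 XOR 1) AND (NOT 1 IMPLIES NOT 0)) IMPLIES 1) -> 1
  row 16 [10000]: (((0 XOR 0) AND (NOT 0 IMPLIES NOT 1)) IMPLIES 0) -> 1
  row 17 [10001]: (((0 XOR 0) AND (NOT 1 IMPLIES NOT 1)) IMPLIES 0) -> 1
  row 18 [10010]: (((0 XOR 1) AND (NOT 0 IMPLIES NOT 1)) IMPLIES 1) -> 1
  row 19 [10011]: (((0 XOR 1) AND (NOT 1 IMPLIES NOT 1)) IMPLIES 1) -> 1
  row 20 [10100]: (((1 XOR 0) AND (NOT 0 IMPLIES NOT 1)) IMPLIES 0) -> 1
  row 21 [10101]: (((1 XOR 0) AND (NOT 1 IMPLIES NOT 1)) IMPLIES 0) -> 0
  row 22 [10110]: (((1 XOR 1) AND (NOT 0 IMPLIES NOT 1)) IMPLIES 1) -> 1
  row 23 [10111]: (((1 XOR 1) AND (NOT 1 IMPLIES NOT 1)) IMPLIES 1) -> 1
  row 24 [11000]: (((0 XOR 0) AND (NOT 0 IMPLIES NOT 1)) IMPLIES 0) -> 1
  row 25 [11001]: (((0 XOR 0) AND (NOT 1 IMPLIES NOT 1)) IMPLIES 0) -> 1
  row 26 [11010]: (((0 XOR 1) AND (NOT 0 IMPLIES NOT 1)) IMPLIES 1) -> 1
  row 27 [11011]: (((0 XOR 1) AND (NOT 1 IMPLIES NOT 1)) IMPLIES 1) -> 1
  row 28 [11100]: (((1 XOR 0) AND (NOT 0 IMPLIES NOT 1)) IMPLIES 0) -> 1
  row 29 [11101]: (((1 XOR 0) AND (NOT 1 IMPLIES NOT 1)) IMPLIES 0) -> 0
  row 30 [11110]: (((1 XOR 1) AND (NOT 0 IMPLIES NOT 1)) IMPLIES 1) -> 1
  row 31 [11111]: (((1 XOR 1) AND (NOT 1 IMPLIES NOT 1)) IMPLIES 1) -> 1
Full result column, 4 rows per line (a,b,c fixed per line; d,e runs 00..11 left to right):
  rows 0-3 [a,b,c=000]: 1111  = hex F
  rows 4-7 [a,b,c=001]: 0011  = hex 3
  rows 8-11 [a,b,c=010]: 1111  = hex F
  rows 12-15 [a,b,c=011]: 0011  = hex 3
  rows 16-19 [a,b,c=100]: 1111  = hex F
  rows 20-23 [a,b,c=101]: 1011  = hex B
  rows 24-27 [a,b,c=110]: 1111  = hex F
  rows 28-31 [a,b,c=111]: 1011  = hex B
Output column (row 0 .. row 31) = 11110011111100111111101111111011
Output column grouped in 4s = 1111 0011 1111 0011 1111 1011 1111 1011 = 0xF3F3FBFB
Convert to decimal digit by digit (value = value*16 + digit):
  F -> 15
  15*16 + 3 = 243
  243*16 + 15 (F) = 3903
  3903*16 + 3 = 62451
  62451*16 + 15 (F) = 999231
  999231*16 + 11 (B) = 15987707
  15987707*16 + 15 (F) = 255803327
  255803327*16 + 11 (B) = 4092853243
Decimal = 4092853243

4092853243


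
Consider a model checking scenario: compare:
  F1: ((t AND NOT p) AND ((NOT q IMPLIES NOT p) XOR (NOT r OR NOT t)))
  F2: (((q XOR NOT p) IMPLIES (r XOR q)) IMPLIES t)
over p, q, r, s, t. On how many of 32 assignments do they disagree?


F1 = ((t AND NOT p) AND ((NOT q IMPLIES NOT p) XOR (NOT r OR NOT t)))
F2 = (((q XOR NOT p) IMPLIES (r XOR q)) IMPLIES t)
Evaluate both on each of 32 rows (bits = p,q,r,s,t):
  row 0 [00000]: F1=0 F2=1 (differ) -> 1
  row 1 [00001]: F1=0 F2=1 (differ) -> 1
  row 2 [00010]: F1=0 F2=1 (differ) -> 1
  row 3 [00011]: F1=0 F2=1 (differ) -> 1
  row 4 [00100]: F1=0 F2=0 -> 0
  row 5 [00101]: F1=1 F2=1 -> 0
  row 6 [00110]: F1=0 F2=0 -> 0
  row 7 [00111]: F1=1 F2=1 -> 0
  row 8 [01000]: F1=0 F2=0 -> 0
  row 9 [01001]: F1=0 F2=1 (differ) -> 1
  row 10 [01010]: F1=0 F2=0 -> 0
  row 11 [01011]: F1=0 F2=1 (differ) -> 1
  row 12 [01100]: F1=0 F2=0 -> 0
  row 13 [01101]: F1=1 F2=1 -> 0
  row 14 [01110]: F1=0 F2=0 -> 0
  row 15 [01111]: F1=1 F2=1 -> 0
  row 16 [10000]: F1=0 F2=0 -> 0
  row 17 [10001]: F1=0 F2=1 (differ) -> 1
  row 18 [10010]: F1=0 F2=0 -> 0
  row 19 [10011]: F1=0 F2=1 (differ) -> 1
  row 20 [10100]: F1=0 F2=0 -> 0
  row 21 [10101]: F1=0 F2=1 (differ) -> 1
  row 22 [10110]: F1=0 F2=0 -> 0
  row 23 [10111]: F1=0 F2=1 (differ) -> 1
  row 24 [11000]: F1=0 F2=0 -> 0
  row 25 [11001]: F1=0 F2=1 (differ) -> 1
  row 26 [11010]: F1=0 F2=0 -> 0
  row 27 [11011]: F1=0 F2=1 (differ) -> 1
  row 28 [11100]: F1=0 F2=1 (differ) -> 1
  row 29 [11101]: F1=0 F2=1 (differ) -> 1
  row 30 [11110]: F1=0 F2=1 (differ) -> 1
  row 31 [11111]: F1=0 F2=1 (differ) -> 1
Full result column, 8 rows per line (p,q fixed per line; r,s,t runs 000..111 left to right):
  rows 0-7 [p,q=00]: 11110000  (ones: 4)
  rows 8-15 [p,q=01]: 01010000  (ones: 2)
  rows 16-23 [p,q=10]: 01010101  (ones: 4)
  rows 24-31 [p,q=11]: 01011111  (ones: 6)
Disagreements = 4+2+4+6 = 16

16


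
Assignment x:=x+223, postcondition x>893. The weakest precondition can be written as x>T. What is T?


Formula: wp(x:=E, P) = P[E/x] (substitute E for x in postcondition)
Step 1: Postcondition: x>893
Step 2: Substitute x+223 for x: x+223>893
Step 3: Solve for x: x > 893-223 = 670

670


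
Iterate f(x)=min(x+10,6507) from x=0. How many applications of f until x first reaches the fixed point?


Step 1: x=0, cap=6507, increment=10
Step 2: x grows by 10 each step until capped at 6507; fixed point is x=6507
Step 3: iterations = ceil(6507/10) = 651

651


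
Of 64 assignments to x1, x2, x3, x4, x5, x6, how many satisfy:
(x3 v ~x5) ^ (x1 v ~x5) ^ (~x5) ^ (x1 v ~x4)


CNF with 4 clauses over 6 vars (64 assignments).
An assignment satisfies CNF iff every clause has >=1 true literal.
Check each row (bits = x1,x2,x3,x4,x5,x6; clause T/F shown):
  row 0 [000000]: clauses=TTTT -> 1
  row 1 [000001]: clauses=TTTT -> 1
  row 2 [000010]: clauses=FFFT -> 0
  row 3 [000011]: clauses=FFFT -> 0
  row 4 [000100]: clauses=TTTF -> 0
  (every remaining row is evaluated the same way; all 64 results are listed next)
Full result column, 8 rows per line (x1,x2,x3 fixed per line; x4,x5,x6 runs 000..111 left to right):
  rows 0-7 [x1,x2,x3=000]: 11000000  (ones: 2)
  rows 8-15 [x1,x2,x3=001]: 11000000  (ones: 2)
  rows 16-23 [x1,x2,x3=010]: 11000000  (ones: 2)
  rows 24-31 [x1,x2,x3=011]: 11000000  (ones: 2)
  rows 32-39 [x1,x2,x3=100]: 11001100  (ones: 4)
  rows 40-47 [x1,x2,x3=101]: 11001100  (ones: 4)
  rows 48-55 [x1,x2,x3=110]: 11001100  (ones: 4)
  rows 56-63 [x1,x2,x3=111]: 11001100  (ones: 4)
Satisfying assignments = 2+2+2+2+4+4+4+4 = 24

24


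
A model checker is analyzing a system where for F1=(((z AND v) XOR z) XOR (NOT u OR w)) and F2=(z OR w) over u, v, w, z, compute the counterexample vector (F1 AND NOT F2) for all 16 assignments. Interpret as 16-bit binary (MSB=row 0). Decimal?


F1 = (((z AND v) XOR z) XOR (NOT u OR w))
F2 = (z OR w)
Counterexample to F1=>F2 is where F1=1 and F2=0.
Evaluate each row (bits = u,v,w,z, MSB first):
  row 0 [0000]: F1=1 F2=0 -> F1&~F2 -> 1
  row 1 [0001]: F1=0 F2=1 -> F1&~F2 -> 0
  row 2 [0010]: F1=1 F2=1 -> F1&~F2 -> 0
  row 3 [0011]: F1=0 F2=1 -> F1&~F2 -> 0
  row 4 [0100]: F1=1 F2=0 -> F1&~F2 -> 1
  row 5 [0101]: F1=1 F2=1 -> F1&~F2 -> 0
  row 6 [0110]: F1=1 F2=1 -> F1&~F2 -> 0
  row 7 [0111]: F1=1 F2=1 -> F1&~F2 -> 0
  row 8 [1000]: F1=0 F2=0 -> F1&~F2 -> 0
  row 9 [1001]: F1=1 F2=1 -> F1&~F2 -> 0
  row 10 [1010]: F1=1 F2=1 -> F1&~F2 -> 0
  row 11 [1011]: F1=0 F2=1 -> F1&~F2 -> 0
  row 12 [1100]: F1=0 F2=0 -> F1&~F2 -> 0
  row 13 [1101]: F1=0 F2=1 -> F1&~F2 -> 0
  row 14 [1110]: F1=1 F2=1 -> F1&~F2 -> 0
  row 15 [1111]: F1=1 F2=1 -> F1&~F2 -> 0
Full result column, 4 rows per line (u,v fixed per line; w,z runs 00..11 left to right):
  rows 0-3 [u,v=00]: 1000  = hex 8
  rows 4-7 [u,v=01]: 1000  = hex 8
  rows 8-11 [u,v=10]: 0000  = hex 0
  rows 12-15 [u,v=11]: 0000  = hex 0
Counterexample vector (row 0 .. row 15) = 1000100000000000
Output column grouped in 4s = 1000 1000 0000 0000 = 0x8800
Convert to decimal digit by digit (value = value*16 + digit):
  8 -> 8
  8*16 + 8 = 136
  136*16 + 0 = 2176
  2176*16 + 0 = 34816
Decimal = 34816

34816


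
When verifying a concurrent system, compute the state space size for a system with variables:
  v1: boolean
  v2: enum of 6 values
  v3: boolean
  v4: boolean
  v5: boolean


State space = product of domain sizes of all variables.
Domain sizes:
  v1 (boolean): 2
  v2 (enum of 6 values): 6
  v3 (boolean): 2
  v4 (boolean): 2
  v5 (boolean): 2
Product = 2 * 6 * 2 * 2 * 2 = 96

96


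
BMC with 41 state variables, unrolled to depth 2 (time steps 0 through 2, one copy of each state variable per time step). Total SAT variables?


BMC unrolls to depth k, creating one copy of each state var for steps 0..k.
Step count = 2 + 1 = 3 (steps 0 through 2)
Vars per step = 41
Total = 41 * 3 = 123

123


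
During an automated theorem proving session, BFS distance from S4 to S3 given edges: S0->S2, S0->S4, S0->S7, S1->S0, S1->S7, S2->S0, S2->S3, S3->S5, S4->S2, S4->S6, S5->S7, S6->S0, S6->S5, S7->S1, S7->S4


BFS layer-by-layer from S4:
  dist 0: {S4}
  dist 1: {S2, S6}
  dist 2: {S0, S3, S5}
  -> S3 reached at distance 2
Shortest path length = 2

2


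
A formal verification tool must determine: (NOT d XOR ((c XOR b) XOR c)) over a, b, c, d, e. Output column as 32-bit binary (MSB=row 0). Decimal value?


Formula: (NOT d XOR ((c XOR b) XOR c)) over a, b, c, d, e (32 rows)
Evaluate each row (bits = a,b,c,d,e, MSB first):
  row 0 [00000]: (NOT 0 XOR ((0 XOR 0) XOR 0)) -> 1
  row 1 [00001]: (NOT 0 XOR ((0 XOR 0) XOR 0)) -> 1
  row 2 [00010]: (NOT 1 XOR ((0 XOR 0) XOR 0)) -> 0
  row 3 [00011]: (NOT 1 XOR ((0 XOR 0) XOR 0)) -> 0
  row 4 [00100]: (NOT 0 XOR ((1 XOR 0) XOR 1)) -> 1
  row 5 [00101]: (NOT 0 XOR ((1 XOR 0) XOR 1)) -> 1
  row 6 [00110]: (NOT 1 XOR ((1 XOR 0) XOR 1)) -> 0
  row 7 [00111]: (NOT 1 XOR ((1 XOR 0) XOR 1)) -> 0
  row 8 [01000]: (NOT 0 XOR ((0 XOR 1) XOR 0)) -> 0
  row 9 [01001]: (NOT 0 XOR ((0 XOR 1) XOR 0)) -> 0
  row 10 [01010]: (NOT 1 XOR ((0 XOR 1) XOR 0)) -> 1
  row 11 [01011]: (NOT 1 XOR ((0 XOR 1) XOR 0)) -> 1
  row 12 [01100]: (NOT 0 XOR ((1 XOR 1) XOR 1)) -> 0
  row 13 [01101]: (NOT 0 XOR ((1 XOR 1) XOR 1)) -> 0
  row 14 [01110]: (NOT 1 XOR ((1 XOR 1) XOR 1)) -> 1
  row 15 [01111]: (NOT 1 XOR ((1 XOR 1) XOR 1)) -> 1
  row 16 [10000]: (NOT 0 XOR ((0 XOR 0) XOR 0)) -> 1
  row 17 [10001]: (NOT 0 XOR ((0 XOR 0) XOR 0)) -> 1
  row 18 [10010]: (NOT 1 XOR ((0 XOR 0) XOR 0)) -> 0
  row 19 [10011]: (NOT 1 XOR ((0 XOR 0) XOR 0)) -> 0
  row 20 [10100]: (NOT 0 XOR ((1 XOR 0) XOR 1)) -> 1
  row 21 [10101]: (NOT 0 XOR ((1 XOR 0) XOR 1)) -> 1
  row 22 [10110]: (NOT 1 XOR ((1 XOR 0) XOR 1)) -> 0
  row 23 [10111]: (NOT 1 XOR ((1 XOR 0) XOR 1)) -> 0
  row 24 [11000]: (NOT 0 XOR ((0 XOR 1) XOR 0)) -> 0
  row 25 [11001]: (NOT 0 XOR ((0 XOR 1) XOR 0)) -> 0
  row 26 [11010]: (NOT 1 XOR ((0 XOR 1) XOR 0)) -> 1
  row 27 [11011]: (NOT 1 XOR ((0 XOR 1) XOR 0)) -> 1
  row 28 [11100]: (NOT 0 XOR ((1 XOR 1) XOR 1)) -> 0
  row 29 [11101]: (NOT 0 XOR ((1 XOR 1) XOR 1)) -> 0
  row 30 [11110]: (NOT 1 XOR ((1 XOR 1) XOR 1)) -> 1
  row 31 [11111]: (NOT 1 XOR ((1 XOR 1) XOR 1)) -> 1
Full result column, 4 rows per line (a,b,c fixed per line; d,e runs 00..11 left to right):
  rows 0-3 [a,b,c=000]: 1100  = hex C
  rows 4-7 [a,b,c=001]: 1100  = hex C
  rows 8-11 [a,b,c=010]: 0011  = hex 3
  rows 12-15 [a,b,c=011]: 0011  = hex 3
  rows 16-19 [a,b,c=100]: 1100  = hex C
  rows 20-23 [a,b,c=101]: 1100  = hex C
  rows 24-27 [a,b,c=110]: 0011  = hex 3
  rows 28-31 [a,b,c=111]: 0011  = hex 3
Output column (row 0 .. row 31) = 11001100001100111100110000110011
Output column grouped in 4s = 1100 1100 0011 0011 1100 1100 0011 0011 = 0xCC33CC33
Convert to decimal digit by digit (value = value*16 + digit):
  C -> 12
  12*16 + 12 (C) = 204
  204*16 + 3 = 3267
  3267*16 + 3 = 52275
  52275*16 + 12 (C) = 836412
  836412*16 + 12 (C) = 13382604
  13382604*16 + 3 = 214121667
  214121667*16 + 3 = 3425946675
Decimal = 3425946675

3425946675
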